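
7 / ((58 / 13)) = 91 / 58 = 1.57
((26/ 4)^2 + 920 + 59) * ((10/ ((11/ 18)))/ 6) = 61275/ 22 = 2785.23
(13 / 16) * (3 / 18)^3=13 / 3456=0.00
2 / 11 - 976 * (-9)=96626 / 11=8784.18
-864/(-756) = 8/7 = 1.14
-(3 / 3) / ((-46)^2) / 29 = -0.00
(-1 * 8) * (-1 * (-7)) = -56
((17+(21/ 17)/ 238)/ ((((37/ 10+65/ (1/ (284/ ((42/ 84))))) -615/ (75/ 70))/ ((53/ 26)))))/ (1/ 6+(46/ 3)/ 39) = 23442165/ 13761632923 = 0.00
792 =792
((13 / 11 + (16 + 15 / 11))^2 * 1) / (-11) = -41616 / 1331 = -31.27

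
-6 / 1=-6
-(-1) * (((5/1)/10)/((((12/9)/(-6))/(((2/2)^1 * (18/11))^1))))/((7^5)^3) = -81/104446353218746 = -0.00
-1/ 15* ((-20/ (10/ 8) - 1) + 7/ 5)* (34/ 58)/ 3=442/ 2175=0.20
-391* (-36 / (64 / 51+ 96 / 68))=10557 / 2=5278.50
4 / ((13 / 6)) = 24 / 13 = 1.85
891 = 891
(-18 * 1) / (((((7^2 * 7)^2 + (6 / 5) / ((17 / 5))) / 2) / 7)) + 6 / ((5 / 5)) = 11995950 / 2000039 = 6.00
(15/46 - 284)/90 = -13049/4140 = -3.15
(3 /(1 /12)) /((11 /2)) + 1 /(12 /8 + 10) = 1678 /253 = 6.63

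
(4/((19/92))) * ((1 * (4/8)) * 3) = 29.05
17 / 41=0.41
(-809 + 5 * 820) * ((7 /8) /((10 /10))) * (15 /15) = 23037 /8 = 2879.62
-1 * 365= -365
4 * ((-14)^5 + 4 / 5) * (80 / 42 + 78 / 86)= -9103554032 / 1505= -6048873.11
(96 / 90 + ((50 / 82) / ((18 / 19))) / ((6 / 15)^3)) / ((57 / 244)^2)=1221838723 / 5994405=203.83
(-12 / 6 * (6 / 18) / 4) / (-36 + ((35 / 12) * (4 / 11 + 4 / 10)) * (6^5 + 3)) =-11 / 1141137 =-0.00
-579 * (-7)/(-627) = -1351/209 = -6.46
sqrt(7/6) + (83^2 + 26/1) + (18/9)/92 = sqrt(42)/6 + 318091/46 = 6916.10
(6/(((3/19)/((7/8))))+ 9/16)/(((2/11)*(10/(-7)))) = -41657/320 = -130.18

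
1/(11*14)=1/154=0.01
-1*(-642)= 642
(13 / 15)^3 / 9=2197 / 30375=0.07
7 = 7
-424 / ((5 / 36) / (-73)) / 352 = 34821 / 55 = 633.11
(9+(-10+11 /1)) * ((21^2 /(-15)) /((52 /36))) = -2646 /13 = -203.54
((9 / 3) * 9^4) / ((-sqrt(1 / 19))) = -19683 * sqrt(19) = -85796.21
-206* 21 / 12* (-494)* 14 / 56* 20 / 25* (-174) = -30987138 / 5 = -6197427.60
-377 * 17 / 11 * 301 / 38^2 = -1929109 / 15884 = -121.45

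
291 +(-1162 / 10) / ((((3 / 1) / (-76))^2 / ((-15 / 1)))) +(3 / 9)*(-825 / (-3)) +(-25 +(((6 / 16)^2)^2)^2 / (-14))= 788478920995613 / 704643072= 1118976.33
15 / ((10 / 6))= 9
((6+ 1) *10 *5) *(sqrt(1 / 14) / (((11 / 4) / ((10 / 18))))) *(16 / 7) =43.19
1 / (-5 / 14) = -14 / 5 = -2.80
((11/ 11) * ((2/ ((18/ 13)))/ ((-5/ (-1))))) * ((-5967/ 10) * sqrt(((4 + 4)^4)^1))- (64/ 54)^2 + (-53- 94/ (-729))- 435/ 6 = -135583013/ 12150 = -11159.10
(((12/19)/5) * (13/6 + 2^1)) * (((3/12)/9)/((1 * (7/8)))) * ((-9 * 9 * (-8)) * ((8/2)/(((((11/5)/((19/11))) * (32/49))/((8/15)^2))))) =14.81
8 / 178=4 / 89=0.04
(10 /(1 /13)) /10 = 13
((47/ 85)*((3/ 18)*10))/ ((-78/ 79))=-3713/ 3978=-0.93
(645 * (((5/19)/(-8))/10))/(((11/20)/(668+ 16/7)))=-3782925/1463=-2585.73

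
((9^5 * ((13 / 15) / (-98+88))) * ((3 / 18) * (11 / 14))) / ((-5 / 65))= 12196899 / 1400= 8712.07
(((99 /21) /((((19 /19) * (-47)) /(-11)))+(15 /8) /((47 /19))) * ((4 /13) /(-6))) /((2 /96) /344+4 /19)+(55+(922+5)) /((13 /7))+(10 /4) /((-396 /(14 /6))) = 528.30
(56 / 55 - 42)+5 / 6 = -13249 / 330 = -40.15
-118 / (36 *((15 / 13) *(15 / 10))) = -767 / 405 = -1.89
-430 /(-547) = 430 /547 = 0.79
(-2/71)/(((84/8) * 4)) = -0.00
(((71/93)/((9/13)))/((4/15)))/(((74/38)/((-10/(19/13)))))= -299975/20646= -14.53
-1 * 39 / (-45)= 13 / 15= 0.87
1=1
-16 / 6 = -8 / 3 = -2.67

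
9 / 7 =1.29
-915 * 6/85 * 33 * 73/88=-120231/68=-1768.10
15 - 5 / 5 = 14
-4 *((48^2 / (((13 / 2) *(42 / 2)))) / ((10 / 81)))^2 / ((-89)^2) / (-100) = 3869835264 / 40996125625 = 0.09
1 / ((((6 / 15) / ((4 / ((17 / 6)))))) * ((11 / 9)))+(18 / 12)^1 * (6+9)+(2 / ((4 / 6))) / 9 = 28859 / 1122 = 25.72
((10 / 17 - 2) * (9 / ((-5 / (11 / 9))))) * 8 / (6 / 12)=4224 / 85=49.69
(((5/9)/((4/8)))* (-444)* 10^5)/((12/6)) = -74000000/3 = -24666666.67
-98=-98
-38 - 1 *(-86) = 48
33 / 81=0.41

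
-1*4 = -4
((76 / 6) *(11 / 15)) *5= 418 / 9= 46.44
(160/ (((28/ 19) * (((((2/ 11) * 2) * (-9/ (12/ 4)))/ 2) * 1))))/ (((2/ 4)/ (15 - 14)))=-398.10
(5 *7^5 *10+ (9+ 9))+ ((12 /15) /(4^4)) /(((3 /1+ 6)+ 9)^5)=508138393927681 /604661760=840368.00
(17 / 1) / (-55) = -17 / 55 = -0.31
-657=-657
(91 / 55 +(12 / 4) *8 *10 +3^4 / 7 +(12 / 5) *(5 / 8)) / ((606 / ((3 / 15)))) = 0.08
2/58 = 1/29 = 0.03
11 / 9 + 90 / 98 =944 / 441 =2.14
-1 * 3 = -3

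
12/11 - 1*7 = -65/11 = -5.91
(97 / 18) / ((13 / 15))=485 / 78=6.22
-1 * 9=-9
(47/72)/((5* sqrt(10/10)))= 47/360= 0.13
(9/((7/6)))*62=3348/7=478.29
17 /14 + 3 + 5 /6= 5.05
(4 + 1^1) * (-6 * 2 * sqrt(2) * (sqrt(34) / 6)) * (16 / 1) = -320 * sqrt(17) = -1319.39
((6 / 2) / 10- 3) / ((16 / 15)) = -81 / 32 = -2.53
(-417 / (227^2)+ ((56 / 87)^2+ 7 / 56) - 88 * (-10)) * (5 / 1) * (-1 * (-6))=13737097297045 / 520030668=26415.94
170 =170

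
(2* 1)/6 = 1/3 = 0.33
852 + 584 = 1436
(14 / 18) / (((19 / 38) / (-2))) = -28 / 9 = -3.11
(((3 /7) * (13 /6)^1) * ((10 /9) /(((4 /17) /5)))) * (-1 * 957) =-1762475 /84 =-20981.85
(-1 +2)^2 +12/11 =23/11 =2.09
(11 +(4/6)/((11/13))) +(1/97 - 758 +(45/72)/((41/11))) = -783282121/1049928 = -746.03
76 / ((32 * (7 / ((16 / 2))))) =19 / 7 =2.71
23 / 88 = 0.26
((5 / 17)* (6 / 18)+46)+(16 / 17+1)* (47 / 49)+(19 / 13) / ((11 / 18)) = 17993494 / 357357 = 50.35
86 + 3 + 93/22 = 2051/22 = 93.23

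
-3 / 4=-0.75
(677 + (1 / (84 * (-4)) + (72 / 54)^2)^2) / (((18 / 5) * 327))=3455379245 / 5980552704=0.58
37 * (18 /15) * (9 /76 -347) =-2926293 /190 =-15401.54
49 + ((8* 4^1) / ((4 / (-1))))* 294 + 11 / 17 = -39140 / 17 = -2302.35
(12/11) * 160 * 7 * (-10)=-12218.18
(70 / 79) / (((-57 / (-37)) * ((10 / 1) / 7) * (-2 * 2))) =-0.10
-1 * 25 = -25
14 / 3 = 4.67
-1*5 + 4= -1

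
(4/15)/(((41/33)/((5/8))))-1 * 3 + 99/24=413/328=1.26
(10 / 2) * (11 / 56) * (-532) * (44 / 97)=-22990 / 97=-237.01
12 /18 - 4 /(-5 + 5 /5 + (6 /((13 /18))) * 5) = 205 /366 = 0.56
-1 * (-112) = 112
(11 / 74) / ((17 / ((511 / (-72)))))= -5621 / 90576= -0.06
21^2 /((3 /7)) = 1029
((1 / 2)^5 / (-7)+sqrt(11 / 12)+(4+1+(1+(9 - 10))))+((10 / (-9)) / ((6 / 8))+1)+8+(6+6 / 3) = sqrt(33) / 6+124069 / 6048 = 21.47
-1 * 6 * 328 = -1968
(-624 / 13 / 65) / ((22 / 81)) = -1944 / 715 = -2.72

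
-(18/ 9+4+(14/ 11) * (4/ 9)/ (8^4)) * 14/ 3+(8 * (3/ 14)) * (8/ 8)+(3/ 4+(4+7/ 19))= -214055605/ 10112256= -21.17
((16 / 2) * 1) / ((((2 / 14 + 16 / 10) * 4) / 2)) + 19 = 1299 / 61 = 21.30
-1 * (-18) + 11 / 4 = 83 / 4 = 20.75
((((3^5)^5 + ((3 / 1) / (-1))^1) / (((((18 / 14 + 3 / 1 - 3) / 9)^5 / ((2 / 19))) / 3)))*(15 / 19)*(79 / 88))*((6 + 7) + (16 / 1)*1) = 367027985232493439400 / 3971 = 92427092730418896.85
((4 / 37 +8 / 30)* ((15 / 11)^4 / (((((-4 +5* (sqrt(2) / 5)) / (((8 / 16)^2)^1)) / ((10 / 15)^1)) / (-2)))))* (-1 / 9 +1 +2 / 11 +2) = 3952000* sqrt(2) / 41712209 +15808000 / 41712209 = 0.51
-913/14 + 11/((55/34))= -4089/70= -58.41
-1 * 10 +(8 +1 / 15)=-1.93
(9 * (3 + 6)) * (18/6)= 243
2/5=0.40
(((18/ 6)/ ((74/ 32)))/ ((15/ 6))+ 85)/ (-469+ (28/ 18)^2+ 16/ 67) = -85860567/ 468204475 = -0.18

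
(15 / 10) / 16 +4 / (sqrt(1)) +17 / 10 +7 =2047 / 160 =12.79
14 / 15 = 0.93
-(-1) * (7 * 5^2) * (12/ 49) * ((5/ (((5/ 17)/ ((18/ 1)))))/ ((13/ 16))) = 16140.66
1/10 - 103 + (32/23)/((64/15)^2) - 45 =-2175963/14720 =-147.82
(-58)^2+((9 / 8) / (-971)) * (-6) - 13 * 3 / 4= 6513967 / 1942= 3354.26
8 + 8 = 16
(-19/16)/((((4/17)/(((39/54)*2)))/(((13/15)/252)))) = -54587/2177280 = -0.03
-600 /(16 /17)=-1275 /2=-637.50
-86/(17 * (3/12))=-20.24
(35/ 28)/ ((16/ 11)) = 55/ 64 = 0.86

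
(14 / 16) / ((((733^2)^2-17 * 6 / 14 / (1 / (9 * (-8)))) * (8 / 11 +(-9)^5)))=-539 / 10500350832057523112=-0.00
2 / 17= 0.12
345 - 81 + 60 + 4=328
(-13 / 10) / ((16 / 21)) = -273 / 160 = -1.71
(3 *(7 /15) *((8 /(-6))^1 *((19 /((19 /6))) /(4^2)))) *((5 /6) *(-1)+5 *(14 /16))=-119 /48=-2.48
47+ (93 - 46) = 94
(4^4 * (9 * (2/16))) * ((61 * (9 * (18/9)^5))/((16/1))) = 316224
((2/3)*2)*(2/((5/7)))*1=56/15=3.73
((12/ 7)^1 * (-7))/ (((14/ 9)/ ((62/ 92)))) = -837/ 161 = -5.20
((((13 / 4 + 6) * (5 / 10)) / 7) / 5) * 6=111 / 140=0.79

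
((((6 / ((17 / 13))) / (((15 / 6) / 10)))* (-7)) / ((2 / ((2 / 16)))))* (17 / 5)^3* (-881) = 69508257 / 250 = 278033.03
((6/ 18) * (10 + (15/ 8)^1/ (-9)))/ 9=235/ 648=0.36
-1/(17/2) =-2/17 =-0.12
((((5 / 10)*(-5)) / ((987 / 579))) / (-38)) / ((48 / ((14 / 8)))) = 965 / 685824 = 0.00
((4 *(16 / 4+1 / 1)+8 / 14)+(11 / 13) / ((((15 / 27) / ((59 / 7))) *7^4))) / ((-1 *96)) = -7493067 / 34958560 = -0.21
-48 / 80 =-3 / 5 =-0.60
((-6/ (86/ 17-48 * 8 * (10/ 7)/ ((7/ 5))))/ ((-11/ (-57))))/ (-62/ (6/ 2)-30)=-22491/ 14176184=-0.00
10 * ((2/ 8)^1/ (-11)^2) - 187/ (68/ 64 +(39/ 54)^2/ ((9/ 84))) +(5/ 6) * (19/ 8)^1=-3954910963/ 133926672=-29.53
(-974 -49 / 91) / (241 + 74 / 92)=-582774 / 144599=-4.03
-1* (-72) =72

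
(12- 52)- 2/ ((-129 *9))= -46438/ 1161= -40.00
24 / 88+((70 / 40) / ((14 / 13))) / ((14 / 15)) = 2481 / 1232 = 2.01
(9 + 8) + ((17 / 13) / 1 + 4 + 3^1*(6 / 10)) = 1567 / 65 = 24.11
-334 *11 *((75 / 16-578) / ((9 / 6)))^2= -154572397573 / 288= -536709713.80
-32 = -32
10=10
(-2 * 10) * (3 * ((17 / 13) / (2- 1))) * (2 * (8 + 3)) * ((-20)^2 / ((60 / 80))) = -11968000 / 13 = -920615.38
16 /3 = 5.33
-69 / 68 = -1.01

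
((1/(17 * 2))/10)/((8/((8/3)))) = 0.00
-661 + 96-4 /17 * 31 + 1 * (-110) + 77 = -10290 /17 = -605.29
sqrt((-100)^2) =100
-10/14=-5/7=-0.71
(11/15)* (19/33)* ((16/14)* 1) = 152/315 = 0.48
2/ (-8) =-1/ 4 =-0.25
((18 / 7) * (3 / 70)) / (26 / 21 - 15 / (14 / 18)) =-81 / 13265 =-0.01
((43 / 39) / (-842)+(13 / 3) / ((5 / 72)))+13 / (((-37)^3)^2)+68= 54932615500776319 / 421266619093710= 130.40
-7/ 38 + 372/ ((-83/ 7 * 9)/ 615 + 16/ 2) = 20206543/ 426778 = 47.35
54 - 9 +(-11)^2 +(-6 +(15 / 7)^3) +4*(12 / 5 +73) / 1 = 808519 / 1715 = 471.44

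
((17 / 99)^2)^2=83521 / 96059601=0.00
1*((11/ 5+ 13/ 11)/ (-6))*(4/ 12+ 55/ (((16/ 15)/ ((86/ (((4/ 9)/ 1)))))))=-29693567/ 5280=-5623.78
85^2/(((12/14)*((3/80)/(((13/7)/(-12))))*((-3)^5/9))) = 1288.41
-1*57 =-57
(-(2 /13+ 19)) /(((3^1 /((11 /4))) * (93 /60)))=-4565 /403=-11.33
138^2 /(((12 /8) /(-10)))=-126960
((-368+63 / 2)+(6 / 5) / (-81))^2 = 8255357881 / 72900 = 113242.22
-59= -59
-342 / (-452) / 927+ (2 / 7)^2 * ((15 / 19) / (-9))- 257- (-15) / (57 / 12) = -16504072211 / 65015454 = -253.85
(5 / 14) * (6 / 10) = 3 / 14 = 0.21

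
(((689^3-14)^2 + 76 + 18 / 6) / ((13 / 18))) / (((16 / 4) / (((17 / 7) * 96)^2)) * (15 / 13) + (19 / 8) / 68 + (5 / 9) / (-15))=-3846709336823645098807296 / 52603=-73127185461354772518.82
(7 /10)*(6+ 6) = 42 /5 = 8.40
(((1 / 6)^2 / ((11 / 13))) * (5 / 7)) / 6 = 65 / 16632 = 0.00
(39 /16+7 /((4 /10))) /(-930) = -319 /14880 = -0.02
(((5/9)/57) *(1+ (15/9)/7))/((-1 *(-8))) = 0.00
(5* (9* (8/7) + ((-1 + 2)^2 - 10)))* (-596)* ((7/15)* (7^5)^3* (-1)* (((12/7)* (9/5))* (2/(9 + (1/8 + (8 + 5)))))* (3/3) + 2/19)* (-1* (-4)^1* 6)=2229592222528212659904/39235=56826614566795276.15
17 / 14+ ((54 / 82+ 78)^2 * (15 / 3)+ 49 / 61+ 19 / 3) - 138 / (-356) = 5930499011357 / 191649129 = 30944.57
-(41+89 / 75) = -3164 / 75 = -42.19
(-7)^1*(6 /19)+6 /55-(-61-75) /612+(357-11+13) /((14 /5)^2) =43.91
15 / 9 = 5 / 3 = 1.67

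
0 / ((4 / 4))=0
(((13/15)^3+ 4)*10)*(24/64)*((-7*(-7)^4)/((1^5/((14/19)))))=-215992.56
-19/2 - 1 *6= -31/2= -15.50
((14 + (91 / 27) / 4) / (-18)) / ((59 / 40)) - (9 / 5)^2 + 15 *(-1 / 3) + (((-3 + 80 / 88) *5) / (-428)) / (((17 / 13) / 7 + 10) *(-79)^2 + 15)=-28640809432301149 / 3254991544767600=-8.80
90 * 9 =810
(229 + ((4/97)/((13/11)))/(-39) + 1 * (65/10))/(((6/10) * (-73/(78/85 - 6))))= 27.33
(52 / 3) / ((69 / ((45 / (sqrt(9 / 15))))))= 260 * sqrt(15) / 69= 14.59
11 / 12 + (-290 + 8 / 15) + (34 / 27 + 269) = -9877 / 540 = -18.29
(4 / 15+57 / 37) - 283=-156062 / 555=-281.19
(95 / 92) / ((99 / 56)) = 1330 / 2277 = 0.58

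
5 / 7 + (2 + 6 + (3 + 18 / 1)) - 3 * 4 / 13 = 2620 / 91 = 28.79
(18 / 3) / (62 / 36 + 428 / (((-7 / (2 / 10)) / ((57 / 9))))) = -3780 / 47707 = -0.08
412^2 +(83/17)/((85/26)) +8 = 245293798/1445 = 169753.49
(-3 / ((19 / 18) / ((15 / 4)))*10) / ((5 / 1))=-405 / 19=-21.32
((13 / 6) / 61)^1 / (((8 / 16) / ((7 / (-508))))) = -91 / 92964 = -0.00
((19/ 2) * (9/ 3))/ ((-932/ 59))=-3363/ 1864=-1.80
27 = 27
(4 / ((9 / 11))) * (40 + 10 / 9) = 16280 / 81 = 200.99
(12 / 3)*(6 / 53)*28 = 672 / 53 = 12.68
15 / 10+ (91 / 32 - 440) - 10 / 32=-13951 / 32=-435.97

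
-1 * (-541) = 541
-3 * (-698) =2094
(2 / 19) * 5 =10 / 19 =0.53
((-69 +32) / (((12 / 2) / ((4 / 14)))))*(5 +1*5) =-370 / 21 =-17.62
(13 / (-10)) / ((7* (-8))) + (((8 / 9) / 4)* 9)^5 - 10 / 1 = 12333 / 560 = 22.02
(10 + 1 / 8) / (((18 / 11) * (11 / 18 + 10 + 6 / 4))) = 891 / 1744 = 0.51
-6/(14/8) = -24/7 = -3.43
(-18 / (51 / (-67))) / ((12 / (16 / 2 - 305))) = -19899 / 34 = -585.26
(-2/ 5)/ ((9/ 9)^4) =-2/ 5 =-0.40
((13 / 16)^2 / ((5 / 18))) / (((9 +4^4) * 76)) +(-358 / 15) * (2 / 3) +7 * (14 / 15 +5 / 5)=-275823751 / 116006400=-2.38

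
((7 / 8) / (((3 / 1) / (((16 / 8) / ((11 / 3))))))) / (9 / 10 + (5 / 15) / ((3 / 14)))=0.06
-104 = -104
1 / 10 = 0.10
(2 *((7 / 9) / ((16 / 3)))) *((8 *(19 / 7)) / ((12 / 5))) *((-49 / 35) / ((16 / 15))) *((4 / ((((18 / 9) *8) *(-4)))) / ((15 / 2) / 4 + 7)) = 665 / 27264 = 0.02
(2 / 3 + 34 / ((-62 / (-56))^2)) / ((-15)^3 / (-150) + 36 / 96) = 655120 / 527589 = 1.24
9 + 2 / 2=10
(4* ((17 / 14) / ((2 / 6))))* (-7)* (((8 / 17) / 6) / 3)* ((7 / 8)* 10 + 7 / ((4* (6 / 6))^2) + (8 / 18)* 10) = -1963 / 54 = -36.35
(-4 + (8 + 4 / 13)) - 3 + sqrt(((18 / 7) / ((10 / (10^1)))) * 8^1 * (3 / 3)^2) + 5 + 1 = 12 * sqrt(7) / 7 + 95 / 13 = 11.84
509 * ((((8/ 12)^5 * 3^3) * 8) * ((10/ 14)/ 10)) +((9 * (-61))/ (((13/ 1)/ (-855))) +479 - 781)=30171523/ 819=36839.47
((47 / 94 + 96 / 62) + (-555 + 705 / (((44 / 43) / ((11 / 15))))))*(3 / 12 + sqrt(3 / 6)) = -5915*sqrt(2) / 248- 5915 / 496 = -45.66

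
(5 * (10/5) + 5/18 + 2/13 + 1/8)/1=9881/936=10.56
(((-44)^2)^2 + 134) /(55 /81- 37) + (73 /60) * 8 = -2276834959 /22065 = -103187.63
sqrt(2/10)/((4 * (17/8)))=2 * sqrt(5)/85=0.05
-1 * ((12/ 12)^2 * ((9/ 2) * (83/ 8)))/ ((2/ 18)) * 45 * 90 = -13614075/ 8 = -1701759.38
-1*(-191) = 191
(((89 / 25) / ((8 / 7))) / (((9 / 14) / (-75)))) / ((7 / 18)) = -1869 / 2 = -934.50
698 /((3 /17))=11866 /3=3955.33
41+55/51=2146/51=42.08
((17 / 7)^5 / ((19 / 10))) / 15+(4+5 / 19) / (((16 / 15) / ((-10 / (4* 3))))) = -11231677 / 30655968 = -0.37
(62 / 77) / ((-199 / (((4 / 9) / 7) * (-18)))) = 496 / 107261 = 0.00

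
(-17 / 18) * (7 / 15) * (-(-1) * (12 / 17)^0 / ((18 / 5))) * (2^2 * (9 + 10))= -2261 / 243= -9.30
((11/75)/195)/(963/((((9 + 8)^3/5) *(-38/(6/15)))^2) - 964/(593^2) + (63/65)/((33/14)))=370762231367955361/201342276197570479275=0.00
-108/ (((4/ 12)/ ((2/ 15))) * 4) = -10.80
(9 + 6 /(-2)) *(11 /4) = 33 /2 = 16.50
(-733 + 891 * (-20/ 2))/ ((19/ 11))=-106073/ 19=-5582.79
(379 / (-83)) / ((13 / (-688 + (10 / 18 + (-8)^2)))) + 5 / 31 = 65972194 / 301041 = 219.15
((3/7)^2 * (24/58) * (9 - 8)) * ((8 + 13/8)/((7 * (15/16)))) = 0.11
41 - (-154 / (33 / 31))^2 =-187987 / 9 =-20887.44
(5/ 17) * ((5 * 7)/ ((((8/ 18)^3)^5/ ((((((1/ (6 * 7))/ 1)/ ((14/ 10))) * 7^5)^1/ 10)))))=4119538401327102075/ 73014444032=56420869.27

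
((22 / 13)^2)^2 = 234256 / 28561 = 8.20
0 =0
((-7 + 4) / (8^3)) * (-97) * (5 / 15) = 97 / 512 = 0.19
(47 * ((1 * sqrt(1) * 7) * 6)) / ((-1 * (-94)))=21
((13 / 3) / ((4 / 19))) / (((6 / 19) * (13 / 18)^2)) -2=3197 / 26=122.96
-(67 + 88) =-155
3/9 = 1/3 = 0.33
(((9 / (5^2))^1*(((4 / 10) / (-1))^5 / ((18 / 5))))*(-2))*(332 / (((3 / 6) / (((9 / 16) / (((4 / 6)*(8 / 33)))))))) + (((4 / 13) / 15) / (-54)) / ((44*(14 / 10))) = 11992350761 / 2533781250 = 4.73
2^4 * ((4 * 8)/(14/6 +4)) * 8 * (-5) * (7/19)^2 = -438.92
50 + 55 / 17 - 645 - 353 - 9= -16214 / 17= -953.76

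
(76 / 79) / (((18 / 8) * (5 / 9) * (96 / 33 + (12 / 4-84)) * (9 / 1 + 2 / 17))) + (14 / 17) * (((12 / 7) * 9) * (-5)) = -56800623416 / 894068675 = -63.53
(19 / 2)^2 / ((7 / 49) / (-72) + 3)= 45486 / 1511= 30.10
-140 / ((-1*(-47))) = -140 / 47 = -2.98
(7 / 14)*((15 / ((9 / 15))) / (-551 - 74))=-1 / 50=-0.02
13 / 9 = 1.44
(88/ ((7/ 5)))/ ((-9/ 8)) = -3520/ 63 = -55.87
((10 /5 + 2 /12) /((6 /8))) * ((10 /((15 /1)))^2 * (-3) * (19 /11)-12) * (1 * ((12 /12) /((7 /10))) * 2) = -245440 /2079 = -118.06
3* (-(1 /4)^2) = -3 /16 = -0.19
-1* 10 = -10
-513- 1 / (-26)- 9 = -13571 / 26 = -521.96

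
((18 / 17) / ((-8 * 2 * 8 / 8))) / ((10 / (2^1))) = -9 / 680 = -0.01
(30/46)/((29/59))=885/667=1.33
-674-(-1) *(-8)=-682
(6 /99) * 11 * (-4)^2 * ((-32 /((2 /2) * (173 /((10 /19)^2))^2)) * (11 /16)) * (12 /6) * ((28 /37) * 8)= -3153920000 /432941870199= -0.01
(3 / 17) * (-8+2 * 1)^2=108 / 17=6.35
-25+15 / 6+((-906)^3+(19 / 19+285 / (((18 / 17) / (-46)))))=-4462138915 / 6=-743689819.17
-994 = -994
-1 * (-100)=100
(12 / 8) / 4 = 3 / 8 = 0.38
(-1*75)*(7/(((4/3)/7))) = -11025/4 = -2756.25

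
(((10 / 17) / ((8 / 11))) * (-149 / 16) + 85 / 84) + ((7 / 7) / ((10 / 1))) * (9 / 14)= -737531 / 114240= -6.46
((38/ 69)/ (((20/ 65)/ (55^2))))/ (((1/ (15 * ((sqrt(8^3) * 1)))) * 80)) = 747175 * sqrt(2)/ 46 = 22970.98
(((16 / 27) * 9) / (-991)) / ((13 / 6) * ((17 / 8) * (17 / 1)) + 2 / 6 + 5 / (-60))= -256 / 3735079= -0.00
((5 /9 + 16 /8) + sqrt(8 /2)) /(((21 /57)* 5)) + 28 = 9599 /315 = 30.47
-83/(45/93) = -2573/15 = -171.53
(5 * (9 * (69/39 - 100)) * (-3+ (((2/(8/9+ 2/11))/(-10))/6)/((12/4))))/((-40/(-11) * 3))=134471931/110240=1219.81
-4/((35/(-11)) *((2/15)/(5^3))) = 8250/7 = 1178.57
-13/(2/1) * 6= -39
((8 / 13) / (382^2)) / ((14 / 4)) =0.00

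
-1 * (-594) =594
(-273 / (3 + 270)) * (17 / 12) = -17 / 12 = -1.42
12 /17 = 0.71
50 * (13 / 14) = 46.43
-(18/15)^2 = -36/25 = -1.44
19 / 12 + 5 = 79 / 12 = 6.58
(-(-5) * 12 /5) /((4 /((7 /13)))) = 21 /13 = 1.62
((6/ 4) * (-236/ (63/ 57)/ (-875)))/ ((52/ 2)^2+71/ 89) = 199538/ 368939375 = 0.00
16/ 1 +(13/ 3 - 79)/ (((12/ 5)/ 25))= -6856/ 9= -761.78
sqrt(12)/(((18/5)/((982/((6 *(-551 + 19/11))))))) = -27005 *sqrt(3)/163134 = -0.29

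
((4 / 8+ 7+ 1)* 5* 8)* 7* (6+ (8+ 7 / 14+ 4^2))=72590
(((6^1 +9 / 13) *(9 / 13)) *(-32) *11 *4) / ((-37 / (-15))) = -2644.64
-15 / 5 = -3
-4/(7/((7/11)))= -4/11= -0.36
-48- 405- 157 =-610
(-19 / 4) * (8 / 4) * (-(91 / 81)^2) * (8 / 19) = 33124 / 6561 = 5.05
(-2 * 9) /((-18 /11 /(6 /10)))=33 /5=6.60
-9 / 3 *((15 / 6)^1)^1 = -15 / 2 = -7.50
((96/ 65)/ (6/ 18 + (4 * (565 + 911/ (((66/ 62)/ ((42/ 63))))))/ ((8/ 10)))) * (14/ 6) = 11088/ 18268835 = 0.00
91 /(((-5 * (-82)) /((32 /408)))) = 182 /10455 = 0.02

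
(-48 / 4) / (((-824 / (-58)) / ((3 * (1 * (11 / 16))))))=-2871 / 1648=-1.74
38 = 38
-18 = -18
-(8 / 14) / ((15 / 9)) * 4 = -48 / 35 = -1.37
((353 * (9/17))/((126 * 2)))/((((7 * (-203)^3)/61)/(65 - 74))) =193797/27873602764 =0.00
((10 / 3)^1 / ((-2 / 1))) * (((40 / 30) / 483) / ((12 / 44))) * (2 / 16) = -0.00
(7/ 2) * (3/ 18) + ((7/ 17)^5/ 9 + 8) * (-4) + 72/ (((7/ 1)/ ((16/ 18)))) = -7971539725/ 357803964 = -22.28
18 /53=0.34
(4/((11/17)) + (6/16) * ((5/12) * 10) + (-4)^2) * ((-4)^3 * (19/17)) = -317604/187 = -1698.42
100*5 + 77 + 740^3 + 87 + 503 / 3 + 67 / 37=44979956516 / 111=405224833.48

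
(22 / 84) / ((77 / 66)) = 11 / 49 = 0.22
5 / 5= 1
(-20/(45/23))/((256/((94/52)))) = -0.07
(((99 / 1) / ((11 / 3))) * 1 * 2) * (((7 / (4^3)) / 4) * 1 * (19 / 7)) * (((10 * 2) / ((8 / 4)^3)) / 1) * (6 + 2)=2565 / 32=80.16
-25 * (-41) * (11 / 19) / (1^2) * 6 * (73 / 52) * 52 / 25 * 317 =62619546 / 19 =3295765.58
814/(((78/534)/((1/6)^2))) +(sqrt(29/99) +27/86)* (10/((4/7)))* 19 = 665* sqrt(319)/66 +5215913/20124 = 439.15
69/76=0.91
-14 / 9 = -1.56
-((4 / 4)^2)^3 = -1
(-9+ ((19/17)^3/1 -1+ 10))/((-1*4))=-6859/19652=-0.35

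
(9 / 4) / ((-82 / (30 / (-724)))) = 135 / 118736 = 0.00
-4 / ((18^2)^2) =-1 / 26244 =-0.00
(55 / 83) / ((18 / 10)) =275 / 747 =0.37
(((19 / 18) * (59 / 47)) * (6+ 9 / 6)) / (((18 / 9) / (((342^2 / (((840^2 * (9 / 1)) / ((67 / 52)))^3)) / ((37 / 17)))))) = 2069122217251 / 927703264337661630873600000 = 0.00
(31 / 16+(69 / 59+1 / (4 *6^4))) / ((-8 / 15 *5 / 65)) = -61772815 / 815616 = -75.74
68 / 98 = 34 / 49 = 0.69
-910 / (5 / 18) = -3276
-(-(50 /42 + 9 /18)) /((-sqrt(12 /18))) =-2.07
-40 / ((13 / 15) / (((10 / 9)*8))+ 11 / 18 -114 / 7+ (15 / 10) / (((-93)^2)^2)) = 2792727504000 / 1087565110309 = 2.57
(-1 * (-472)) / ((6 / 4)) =944 / 3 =314.67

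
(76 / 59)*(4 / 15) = 304 / 885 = 0.34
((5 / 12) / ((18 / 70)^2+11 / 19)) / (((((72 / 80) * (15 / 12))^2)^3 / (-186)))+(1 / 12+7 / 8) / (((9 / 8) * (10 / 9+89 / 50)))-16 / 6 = -319906217045482 / 5190375390687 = -61.63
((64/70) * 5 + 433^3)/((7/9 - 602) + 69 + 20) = -5114512719/32270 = -158491.25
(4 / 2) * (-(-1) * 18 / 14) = 18 / 7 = 2.57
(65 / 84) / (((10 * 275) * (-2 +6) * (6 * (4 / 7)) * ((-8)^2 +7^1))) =13 / 44985600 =0.00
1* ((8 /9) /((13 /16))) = 128 /117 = 1.09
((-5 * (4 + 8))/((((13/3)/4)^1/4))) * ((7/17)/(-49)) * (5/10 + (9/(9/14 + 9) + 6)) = 21408/1547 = 13.84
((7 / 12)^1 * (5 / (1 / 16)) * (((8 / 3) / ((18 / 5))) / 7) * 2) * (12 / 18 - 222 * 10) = -5326400 / 243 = -21919.34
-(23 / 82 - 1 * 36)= 2929 / 82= 35.72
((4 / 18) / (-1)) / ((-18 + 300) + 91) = -2 / 3357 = -0.00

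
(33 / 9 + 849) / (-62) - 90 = -9649 / 93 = -103.75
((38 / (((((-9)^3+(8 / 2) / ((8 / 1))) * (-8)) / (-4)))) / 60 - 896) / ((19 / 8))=-156656716 / 415245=-377.26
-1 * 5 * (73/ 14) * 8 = -1460/ 7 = -208.57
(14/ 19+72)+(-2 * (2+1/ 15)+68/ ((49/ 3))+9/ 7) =1034143/ 13965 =74.05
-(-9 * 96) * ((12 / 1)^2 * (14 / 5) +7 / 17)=29641248 / 85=348720.56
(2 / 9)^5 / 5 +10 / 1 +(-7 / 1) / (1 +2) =7.67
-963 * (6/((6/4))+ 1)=-4815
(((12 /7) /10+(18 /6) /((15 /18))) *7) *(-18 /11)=-216 /5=-43.20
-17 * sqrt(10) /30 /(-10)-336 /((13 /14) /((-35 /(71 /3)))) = 535.30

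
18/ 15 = 6/ 5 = 1.20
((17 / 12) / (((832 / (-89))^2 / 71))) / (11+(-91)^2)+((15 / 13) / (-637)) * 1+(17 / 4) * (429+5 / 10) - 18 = 6100018342358935 / 3375073787904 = 1807.37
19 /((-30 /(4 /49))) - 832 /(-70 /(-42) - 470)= 356234 /206535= 1.72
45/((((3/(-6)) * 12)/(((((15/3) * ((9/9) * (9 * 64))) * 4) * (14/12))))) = -100800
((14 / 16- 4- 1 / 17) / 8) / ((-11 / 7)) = 3031 / 11968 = 0.25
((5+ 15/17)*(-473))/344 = -275/34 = -8.09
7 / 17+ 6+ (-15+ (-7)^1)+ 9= -112 / 17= -6.59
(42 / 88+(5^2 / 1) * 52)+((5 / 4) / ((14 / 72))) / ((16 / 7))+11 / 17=3901379 / 2992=1303.94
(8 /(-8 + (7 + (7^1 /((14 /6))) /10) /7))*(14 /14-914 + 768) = 81200 /487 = 166.74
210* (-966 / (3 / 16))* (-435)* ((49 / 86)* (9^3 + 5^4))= 15612381489600 / 43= 363078639293.02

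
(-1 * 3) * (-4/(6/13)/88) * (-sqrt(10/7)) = -13 * sqrt(70)/308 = -0.35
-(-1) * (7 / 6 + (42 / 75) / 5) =959 / 750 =1.28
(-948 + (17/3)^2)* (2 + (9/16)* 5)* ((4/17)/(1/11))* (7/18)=-48872747/11016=-4436.52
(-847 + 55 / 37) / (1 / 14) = -437976 / 37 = -11837.19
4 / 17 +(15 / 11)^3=62699 / 22627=2.77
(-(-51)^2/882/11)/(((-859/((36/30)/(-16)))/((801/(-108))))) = 25721/148160320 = 0.00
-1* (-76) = 76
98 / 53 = 1.85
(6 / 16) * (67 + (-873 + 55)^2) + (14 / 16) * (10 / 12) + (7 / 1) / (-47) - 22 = 566087263 / 2256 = 250925.21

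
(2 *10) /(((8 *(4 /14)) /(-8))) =-70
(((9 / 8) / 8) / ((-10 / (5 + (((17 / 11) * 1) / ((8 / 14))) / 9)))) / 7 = -2099 / 197120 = -0.01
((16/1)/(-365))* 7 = -0.31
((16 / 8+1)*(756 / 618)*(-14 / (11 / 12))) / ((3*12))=-1764 / 1133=-1.56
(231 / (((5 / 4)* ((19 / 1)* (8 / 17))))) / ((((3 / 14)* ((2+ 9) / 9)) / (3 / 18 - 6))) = -17493 / 38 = -460.34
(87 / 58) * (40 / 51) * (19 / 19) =20 / 17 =1.18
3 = 3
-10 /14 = -5 /7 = -0.71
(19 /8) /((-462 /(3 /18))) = -19 /22176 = -0.00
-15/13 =-1.15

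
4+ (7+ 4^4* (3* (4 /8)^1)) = 395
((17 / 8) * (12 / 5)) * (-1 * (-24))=122.40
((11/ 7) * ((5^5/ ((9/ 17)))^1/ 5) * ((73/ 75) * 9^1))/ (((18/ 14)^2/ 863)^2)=87180666882925/ 19683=4429236746.58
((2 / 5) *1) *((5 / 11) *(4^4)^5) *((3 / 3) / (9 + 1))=1099511627776 / 55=19991120505.02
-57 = -57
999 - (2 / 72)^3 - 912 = 87.00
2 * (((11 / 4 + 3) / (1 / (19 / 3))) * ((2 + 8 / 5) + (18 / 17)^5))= 2549550207 / 7099285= 359.13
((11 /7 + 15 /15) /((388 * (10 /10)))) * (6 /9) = 3 /679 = 0.00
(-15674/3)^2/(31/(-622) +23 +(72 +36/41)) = 6265185386552/21994299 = 284854.97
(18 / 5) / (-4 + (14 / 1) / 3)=27 / 5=5.40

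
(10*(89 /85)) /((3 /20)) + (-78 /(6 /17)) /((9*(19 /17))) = 139051 /2907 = 47.83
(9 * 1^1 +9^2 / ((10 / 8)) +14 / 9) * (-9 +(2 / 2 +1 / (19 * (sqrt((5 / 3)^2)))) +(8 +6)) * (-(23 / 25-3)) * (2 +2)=134717648 / 35625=3781.55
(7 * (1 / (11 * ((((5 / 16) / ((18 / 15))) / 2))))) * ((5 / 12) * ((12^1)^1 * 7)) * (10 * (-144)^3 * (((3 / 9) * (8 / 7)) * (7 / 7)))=-21403533312 / 11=-1945775755.64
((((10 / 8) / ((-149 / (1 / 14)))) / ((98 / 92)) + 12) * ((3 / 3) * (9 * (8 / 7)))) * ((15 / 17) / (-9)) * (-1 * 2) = 147181260 / 6081733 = 24.20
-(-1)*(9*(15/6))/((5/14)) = 63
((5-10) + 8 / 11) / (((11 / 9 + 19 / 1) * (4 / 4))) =-423 / 2002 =-0.21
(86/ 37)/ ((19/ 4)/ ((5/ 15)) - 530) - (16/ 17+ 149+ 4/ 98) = -9536700037/ 63583723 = -149.99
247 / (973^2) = 247 / 946729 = 0.00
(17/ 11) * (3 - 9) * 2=-204/ 11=-18.55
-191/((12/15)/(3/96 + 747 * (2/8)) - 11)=5708035/328607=17.37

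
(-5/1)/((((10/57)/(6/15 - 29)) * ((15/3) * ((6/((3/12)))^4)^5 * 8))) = 2717/535998495712080489828109516800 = 0.00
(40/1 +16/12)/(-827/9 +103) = 93/25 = 3.72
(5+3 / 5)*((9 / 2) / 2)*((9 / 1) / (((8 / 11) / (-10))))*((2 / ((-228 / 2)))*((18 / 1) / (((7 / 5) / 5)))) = 66825 / 38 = 1758.55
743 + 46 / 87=64687 / 87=743.53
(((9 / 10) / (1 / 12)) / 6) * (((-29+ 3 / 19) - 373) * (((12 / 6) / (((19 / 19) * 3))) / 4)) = -4581 / 38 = -120.55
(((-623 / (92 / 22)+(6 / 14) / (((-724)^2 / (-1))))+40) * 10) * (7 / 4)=-1907.12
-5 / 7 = -0.71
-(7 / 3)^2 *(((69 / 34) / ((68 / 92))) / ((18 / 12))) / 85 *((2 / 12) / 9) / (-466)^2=-25921 / 2592536450040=-0.00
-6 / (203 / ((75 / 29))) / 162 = -25 / 52983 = -0.00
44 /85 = 0.52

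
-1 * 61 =-61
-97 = -97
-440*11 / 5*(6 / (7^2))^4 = -0.22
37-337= -300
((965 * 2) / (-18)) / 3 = -35.74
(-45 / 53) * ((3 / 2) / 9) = -15 / 106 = -0.14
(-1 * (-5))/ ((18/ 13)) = 65/ 18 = 3.61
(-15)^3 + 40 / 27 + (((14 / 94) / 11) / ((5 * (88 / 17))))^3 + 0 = -1072201773892930820707 / 317828927870784000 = -3373.52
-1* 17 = -17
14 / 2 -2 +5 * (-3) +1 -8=-17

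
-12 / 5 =-2.40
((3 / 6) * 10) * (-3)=-15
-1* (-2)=2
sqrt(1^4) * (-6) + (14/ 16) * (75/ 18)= -113/ 48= -2.35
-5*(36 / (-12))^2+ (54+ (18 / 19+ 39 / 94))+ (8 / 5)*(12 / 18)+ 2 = 13.43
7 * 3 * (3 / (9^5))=7 / 6561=0.00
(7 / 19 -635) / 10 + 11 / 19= -5974 / 95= -62.88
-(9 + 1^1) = -10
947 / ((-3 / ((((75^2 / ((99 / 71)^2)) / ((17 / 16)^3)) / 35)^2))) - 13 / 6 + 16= -12616801900605604078717 / 8415823490018406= -1499176.15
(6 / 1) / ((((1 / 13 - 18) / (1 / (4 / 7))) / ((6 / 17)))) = -819 / 3961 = -0.21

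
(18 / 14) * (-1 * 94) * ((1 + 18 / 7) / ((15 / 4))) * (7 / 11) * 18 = -101520 / 77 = -1318.44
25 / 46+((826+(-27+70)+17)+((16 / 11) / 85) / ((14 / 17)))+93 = 17348083 / 17710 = 979.56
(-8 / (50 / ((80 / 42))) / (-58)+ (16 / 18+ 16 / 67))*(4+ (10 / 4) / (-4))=260031 / 68005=3.82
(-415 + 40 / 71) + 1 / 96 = -2824729 / 6816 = -414.43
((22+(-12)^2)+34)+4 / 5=1004 / 5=200.80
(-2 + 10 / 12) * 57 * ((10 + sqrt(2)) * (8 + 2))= -6650 - 665 * sqrt(2)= -7590.45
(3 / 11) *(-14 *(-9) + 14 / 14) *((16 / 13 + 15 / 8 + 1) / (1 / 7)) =1138809 / 1144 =995.46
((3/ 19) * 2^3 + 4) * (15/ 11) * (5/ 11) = 7500/ 2299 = 3.26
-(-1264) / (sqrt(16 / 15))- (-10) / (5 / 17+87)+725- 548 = 131419 / 742+316* sqrt(15) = 1400.98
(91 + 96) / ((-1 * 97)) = -187 / 97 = -1.93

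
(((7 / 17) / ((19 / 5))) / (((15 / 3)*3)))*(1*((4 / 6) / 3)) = 14 / 8721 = 0.00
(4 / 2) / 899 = 2 / 899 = 0.00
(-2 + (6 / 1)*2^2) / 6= 11 / 3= 3.67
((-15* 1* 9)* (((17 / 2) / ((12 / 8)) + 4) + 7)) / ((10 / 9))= -2025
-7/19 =-0.37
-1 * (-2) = 2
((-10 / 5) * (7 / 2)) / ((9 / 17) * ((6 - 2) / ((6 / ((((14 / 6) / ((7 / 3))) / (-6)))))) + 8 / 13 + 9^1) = -1547 / 2112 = -0.73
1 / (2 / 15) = 15 / 2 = 7.50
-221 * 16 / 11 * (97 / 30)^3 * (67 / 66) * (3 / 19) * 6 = -27027898222 / 2586375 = -10450.11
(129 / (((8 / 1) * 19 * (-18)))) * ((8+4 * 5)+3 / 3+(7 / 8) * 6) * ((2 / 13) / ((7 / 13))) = -5891 / 12768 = -0.46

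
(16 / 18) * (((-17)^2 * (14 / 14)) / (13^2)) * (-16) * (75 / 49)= -924800 / 24843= -37.23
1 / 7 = 0.14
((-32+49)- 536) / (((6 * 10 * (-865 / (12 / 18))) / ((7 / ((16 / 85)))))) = 119 / 480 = 0.25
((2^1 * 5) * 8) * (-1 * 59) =-4720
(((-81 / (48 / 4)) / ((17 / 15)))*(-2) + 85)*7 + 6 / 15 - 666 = 2173 / 170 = 12.78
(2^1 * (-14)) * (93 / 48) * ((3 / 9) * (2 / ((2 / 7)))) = -1519 / 12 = -126.58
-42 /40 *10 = -10.50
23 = 23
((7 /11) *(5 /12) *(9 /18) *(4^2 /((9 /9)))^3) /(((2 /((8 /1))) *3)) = 71680 /99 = 724.04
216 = 216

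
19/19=1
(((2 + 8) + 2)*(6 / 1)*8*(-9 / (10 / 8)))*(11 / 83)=-228096 / 415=-549.63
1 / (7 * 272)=1 / 1904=0.00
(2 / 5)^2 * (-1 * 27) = -108 / 25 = -4.32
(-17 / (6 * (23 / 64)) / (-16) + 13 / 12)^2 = 21025 / 8464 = 2.48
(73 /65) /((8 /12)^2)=657 /260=2.53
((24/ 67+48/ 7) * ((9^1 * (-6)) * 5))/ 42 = -152280/ 3283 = -46.38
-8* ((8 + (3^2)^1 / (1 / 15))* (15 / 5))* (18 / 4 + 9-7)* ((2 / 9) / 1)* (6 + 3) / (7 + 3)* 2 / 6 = -7436 / 5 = -1487.20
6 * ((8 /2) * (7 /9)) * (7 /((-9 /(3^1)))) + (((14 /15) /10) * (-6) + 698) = 147124 /225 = 653.88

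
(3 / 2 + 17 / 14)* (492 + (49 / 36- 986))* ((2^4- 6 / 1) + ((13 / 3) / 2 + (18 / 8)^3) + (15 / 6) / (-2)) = -1443221095 / 48384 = -29828.48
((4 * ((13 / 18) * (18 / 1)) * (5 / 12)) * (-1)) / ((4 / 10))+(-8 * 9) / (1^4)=-757 / 6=-126.17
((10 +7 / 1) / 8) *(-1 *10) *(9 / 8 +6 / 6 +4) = -4165 / 32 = -130.16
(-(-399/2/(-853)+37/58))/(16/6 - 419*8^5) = 0.00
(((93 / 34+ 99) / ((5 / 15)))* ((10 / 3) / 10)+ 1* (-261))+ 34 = -4259 / 34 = -125.26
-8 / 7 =-1.14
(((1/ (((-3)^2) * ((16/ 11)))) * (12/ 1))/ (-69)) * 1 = -11/ 828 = -0.01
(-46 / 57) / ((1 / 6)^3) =-3312 / 19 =-174.32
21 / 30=7 / 10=0.70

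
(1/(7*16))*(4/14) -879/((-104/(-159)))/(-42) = 32.00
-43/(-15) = 43/15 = 2.87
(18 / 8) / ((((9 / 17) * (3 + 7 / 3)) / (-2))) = -51 / 32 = -1.59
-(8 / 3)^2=-64 / 9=-7.11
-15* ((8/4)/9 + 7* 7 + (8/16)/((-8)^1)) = -35395/48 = -737.40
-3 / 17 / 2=-3 / 34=-0.09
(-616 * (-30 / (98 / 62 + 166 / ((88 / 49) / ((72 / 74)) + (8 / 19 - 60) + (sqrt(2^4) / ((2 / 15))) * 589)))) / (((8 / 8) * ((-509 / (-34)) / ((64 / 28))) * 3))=219003327397888 / 370257001415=591.49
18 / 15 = 6 / 5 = 1.20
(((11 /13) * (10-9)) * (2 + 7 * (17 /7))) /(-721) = -209 /9373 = -0.02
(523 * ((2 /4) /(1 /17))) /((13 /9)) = 80019 /26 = 3077.65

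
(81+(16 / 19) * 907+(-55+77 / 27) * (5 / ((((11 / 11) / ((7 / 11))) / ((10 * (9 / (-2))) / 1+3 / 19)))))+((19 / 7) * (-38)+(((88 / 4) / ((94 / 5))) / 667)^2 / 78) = 250253656801257541 / 30585450526722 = 8182.11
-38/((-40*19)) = 1/20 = 0.05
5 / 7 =0.71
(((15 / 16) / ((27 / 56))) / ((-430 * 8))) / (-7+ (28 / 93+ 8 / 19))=4123 / 45791904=0.00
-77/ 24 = -3.21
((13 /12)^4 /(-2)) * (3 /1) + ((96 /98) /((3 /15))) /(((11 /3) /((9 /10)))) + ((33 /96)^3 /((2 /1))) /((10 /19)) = -7870595743 /9537454080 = -0.83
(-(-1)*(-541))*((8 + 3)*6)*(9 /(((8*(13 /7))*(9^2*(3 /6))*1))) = -41657 /78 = -534.06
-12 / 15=-4 / 5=-0.80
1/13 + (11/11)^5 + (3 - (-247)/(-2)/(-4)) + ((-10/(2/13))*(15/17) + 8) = -25461/1768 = -14.40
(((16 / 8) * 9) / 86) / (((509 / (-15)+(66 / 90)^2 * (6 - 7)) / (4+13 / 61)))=-520425 / 20343988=-0.03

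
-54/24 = -9/4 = -2.25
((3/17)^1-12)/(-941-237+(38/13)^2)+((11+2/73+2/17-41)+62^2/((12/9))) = 699789821151/245268758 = 2853.16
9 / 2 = 4.50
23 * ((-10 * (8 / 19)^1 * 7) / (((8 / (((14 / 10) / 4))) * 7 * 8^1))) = -161 / 304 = -0.53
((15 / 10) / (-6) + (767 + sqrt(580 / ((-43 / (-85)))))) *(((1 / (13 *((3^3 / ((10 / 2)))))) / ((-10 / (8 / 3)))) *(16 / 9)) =-5.41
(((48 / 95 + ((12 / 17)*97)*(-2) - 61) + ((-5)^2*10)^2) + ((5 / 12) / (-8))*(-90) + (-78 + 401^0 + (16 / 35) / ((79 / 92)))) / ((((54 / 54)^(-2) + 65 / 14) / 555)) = 98706531546339 / 16126744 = 6120673.31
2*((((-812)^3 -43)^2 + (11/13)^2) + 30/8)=193768394629773152335/338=573279274052583290.93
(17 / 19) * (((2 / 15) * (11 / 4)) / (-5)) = -187 / 2850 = -0.07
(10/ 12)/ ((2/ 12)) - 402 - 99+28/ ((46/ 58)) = -10596/ 23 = -460.70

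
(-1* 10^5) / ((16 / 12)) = -75000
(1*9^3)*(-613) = -446877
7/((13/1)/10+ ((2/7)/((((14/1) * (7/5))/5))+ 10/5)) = 24010/11569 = 2.08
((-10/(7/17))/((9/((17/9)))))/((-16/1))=1445/4536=0.32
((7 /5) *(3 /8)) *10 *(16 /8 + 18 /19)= 294 /19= 15.47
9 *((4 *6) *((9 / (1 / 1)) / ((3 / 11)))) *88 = 627264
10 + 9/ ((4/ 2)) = 14.50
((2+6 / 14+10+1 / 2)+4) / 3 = 79 / 14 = 5.64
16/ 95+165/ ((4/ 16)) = 62716/ 95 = 660.17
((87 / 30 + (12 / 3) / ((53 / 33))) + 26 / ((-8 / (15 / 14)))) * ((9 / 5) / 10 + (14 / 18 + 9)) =19.00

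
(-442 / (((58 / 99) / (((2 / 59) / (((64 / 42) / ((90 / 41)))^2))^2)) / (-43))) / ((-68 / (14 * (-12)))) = 396.61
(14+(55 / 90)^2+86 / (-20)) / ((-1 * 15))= -16319 / 24300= -0.67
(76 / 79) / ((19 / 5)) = 20 / 79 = 0.25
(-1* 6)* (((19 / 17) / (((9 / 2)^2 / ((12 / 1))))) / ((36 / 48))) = -2432 / 459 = -5.30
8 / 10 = 4 / 5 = 0.80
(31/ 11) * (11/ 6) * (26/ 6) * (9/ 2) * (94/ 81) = 18941/ 162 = 116.92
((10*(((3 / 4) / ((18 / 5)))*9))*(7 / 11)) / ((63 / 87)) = 725 / 44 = 16.48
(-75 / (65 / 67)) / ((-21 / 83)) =27805 / 91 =305.55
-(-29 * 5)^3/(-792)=-3048625/792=-3849.27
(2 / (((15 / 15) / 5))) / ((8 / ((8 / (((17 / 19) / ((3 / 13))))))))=570 / 221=2.58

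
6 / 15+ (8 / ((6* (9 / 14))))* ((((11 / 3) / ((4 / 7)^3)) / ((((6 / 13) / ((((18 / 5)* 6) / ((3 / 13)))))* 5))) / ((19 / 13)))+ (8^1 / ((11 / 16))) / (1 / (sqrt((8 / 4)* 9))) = 1180.86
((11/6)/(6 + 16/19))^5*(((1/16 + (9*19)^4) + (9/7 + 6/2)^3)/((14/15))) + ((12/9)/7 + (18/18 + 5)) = 1871251405515959908618679/1478849206947840000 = 1265342.94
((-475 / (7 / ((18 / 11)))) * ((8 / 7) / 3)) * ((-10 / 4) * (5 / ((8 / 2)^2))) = 35625 / 1078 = 33.05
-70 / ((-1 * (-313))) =-70 / 313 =-0.22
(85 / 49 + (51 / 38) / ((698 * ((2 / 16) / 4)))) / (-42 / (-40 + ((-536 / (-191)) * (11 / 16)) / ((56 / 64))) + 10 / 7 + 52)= 4915306594 / 149246483197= 0.03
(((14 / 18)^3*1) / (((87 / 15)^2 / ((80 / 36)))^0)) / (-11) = -0.04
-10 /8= -5 /4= -1.25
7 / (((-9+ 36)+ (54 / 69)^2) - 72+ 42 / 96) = -59248 / 371993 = -0.16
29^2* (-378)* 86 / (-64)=6834807 / 16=427175.44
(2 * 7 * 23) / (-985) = -322 / 985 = -0.33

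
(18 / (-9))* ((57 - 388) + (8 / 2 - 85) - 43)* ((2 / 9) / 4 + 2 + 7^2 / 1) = 418145 / 9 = 46460.56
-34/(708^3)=-17/177447456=-0.00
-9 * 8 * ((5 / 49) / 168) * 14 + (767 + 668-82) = 66267 / 49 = 1352.39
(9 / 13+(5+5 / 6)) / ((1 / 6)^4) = 109944 / 13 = 8457.23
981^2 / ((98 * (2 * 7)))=962361 / 1372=701.43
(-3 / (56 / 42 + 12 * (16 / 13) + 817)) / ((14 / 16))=-936 / 227437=-0.00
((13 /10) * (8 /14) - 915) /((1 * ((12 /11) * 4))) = -351989 /1680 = -209.52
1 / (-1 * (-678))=1 / 678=0.00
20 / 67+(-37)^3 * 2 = -6787482 / 67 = -101305.70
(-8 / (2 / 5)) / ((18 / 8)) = -80 / 9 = -8.89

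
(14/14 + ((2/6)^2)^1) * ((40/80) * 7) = 35/9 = 3.89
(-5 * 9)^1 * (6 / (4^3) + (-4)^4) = -368775 / 32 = -11524.22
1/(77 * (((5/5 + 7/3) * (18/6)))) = 1/770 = 0.00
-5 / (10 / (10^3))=-500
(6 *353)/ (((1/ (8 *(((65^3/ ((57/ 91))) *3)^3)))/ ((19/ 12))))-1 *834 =22038350379256851554386426/ 361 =61048061992401250843175.70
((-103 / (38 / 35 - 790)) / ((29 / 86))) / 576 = 155015 / 230615424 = 0.00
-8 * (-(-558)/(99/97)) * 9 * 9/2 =-1948536/11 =-177139.64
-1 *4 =-4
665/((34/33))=21945/34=645.44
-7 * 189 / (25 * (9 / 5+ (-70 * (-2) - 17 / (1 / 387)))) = 189 / 22990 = 0.01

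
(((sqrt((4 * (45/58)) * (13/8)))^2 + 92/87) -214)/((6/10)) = -361745/1044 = -346.50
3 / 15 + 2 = 11 / 5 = 2.20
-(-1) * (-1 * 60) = -60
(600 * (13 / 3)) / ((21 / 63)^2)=23400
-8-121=-129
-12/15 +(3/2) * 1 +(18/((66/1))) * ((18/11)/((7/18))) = 15649/8470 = 1.85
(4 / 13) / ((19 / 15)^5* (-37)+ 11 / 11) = -759375 / 295282936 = -0.00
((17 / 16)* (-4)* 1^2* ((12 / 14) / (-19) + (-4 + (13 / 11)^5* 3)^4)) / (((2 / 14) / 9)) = -989605047152403942016631607 / 51128999614874560699276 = -19355.06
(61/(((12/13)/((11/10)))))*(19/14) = 165737/1680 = 98.65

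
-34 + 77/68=-2235/68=-32.87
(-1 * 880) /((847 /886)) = -920.52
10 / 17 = 0.59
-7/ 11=-0.64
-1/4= -0.25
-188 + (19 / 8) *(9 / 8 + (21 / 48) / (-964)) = -22868141 / 123392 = -185.33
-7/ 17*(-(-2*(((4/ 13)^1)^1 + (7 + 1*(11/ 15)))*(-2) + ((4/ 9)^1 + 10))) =174482/ 9945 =17.54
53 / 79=0.67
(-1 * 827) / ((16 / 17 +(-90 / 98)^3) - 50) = 1654027291 / 99668391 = 16.60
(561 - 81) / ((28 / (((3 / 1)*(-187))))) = -67320 / 7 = -9617.14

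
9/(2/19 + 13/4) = 228/85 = 2.68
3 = 3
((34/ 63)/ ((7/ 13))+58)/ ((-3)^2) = 6.56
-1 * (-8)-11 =-3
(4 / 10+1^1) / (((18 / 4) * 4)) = 7 / 90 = 0.08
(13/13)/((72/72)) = 1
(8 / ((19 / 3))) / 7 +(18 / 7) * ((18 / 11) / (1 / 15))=92604 / 1463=63.30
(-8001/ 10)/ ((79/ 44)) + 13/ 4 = -698953/ 1580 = -442.38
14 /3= 4.67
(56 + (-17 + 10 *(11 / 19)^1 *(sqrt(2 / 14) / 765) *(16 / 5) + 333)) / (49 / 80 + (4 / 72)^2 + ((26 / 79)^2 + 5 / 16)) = 158171904 *sqrt(7) / 47383611947 + 7522152480 / 20956927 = 358.94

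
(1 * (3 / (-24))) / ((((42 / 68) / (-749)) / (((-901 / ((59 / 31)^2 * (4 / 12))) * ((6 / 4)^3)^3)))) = -31000747812597 / 7129088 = -4348487.19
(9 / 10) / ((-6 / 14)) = -21 / 10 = -2.10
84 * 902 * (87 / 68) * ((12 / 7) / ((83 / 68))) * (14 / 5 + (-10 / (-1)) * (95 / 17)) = 7989465.19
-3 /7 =-0.43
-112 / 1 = -112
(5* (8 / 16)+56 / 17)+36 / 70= 7507 / 1190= 6.31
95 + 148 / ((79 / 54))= 15497 / 79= 196.16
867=867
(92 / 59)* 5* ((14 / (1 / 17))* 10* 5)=92779.66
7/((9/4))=28/9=3.11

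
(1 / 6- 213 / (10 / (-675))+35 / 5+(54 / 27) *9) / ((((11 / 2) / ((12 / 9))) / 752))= 23630848 / 9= 2625649.78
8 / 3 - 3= -1 / 3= -0.33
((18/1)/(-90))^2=1/25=0.04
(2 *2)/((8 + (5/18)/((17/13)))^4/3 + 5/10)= 105212405952/39894511049305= 0.00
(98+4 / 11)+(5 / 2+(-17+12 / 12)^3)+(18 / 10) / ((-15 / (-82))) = -2191913 / 550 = -3985.30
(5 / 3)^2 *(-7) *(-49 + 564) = -10013.89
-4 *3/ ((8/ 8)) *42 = -504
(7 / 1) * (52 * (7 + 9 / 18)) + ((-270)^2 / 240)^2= 1519905 / 16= 94994.06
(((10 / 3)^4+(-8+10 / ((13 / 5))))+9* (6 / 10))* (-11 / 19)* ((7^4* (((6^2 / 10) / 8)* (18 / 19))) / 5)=-17340432571 / 1173250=-14779.83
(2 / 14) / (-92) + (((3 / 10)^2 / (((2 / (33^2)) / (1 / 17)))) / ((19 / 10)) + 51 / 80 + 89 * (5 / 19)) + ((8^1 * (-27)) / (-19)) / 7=113151217 / 4160240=27.20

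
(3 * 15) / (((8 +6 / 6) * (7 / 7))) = 5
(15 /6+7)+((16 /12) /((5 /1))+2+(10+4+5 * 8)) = 1973 /30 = 65.77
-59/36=-1.64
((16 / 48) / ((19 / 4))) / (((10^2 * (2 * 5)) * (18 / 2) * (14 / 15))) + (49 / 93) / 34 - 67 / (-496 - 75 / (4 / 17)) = 20093502143 / 205583912100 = 0.10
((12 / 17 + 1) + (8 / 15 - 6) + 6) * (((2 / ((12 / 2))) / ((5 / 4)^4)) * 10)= 292352 / 95625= 3.06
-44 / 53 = -0.83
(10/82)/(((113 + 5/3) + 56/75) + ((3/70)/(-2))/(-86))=903000/854591413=0.00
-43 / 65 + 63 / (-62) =-6761 / 4030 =-1.68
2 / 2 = 1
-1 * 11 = -11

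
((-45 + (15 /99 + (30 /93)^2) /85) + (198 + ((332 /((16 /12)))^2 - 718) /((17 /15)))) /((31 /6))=58469007638 /5570917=10495.40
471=471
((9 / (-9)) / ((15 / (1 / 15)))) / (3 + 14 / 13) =-13 / 11925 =-0.00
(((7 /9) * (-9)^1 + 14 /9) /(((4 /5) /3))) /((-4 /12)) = 61.25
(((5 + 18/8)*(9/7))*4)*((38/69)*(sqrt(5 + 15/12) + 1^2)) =1653/23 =71.87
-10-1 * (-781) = 771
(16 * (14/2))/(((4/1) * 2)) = 14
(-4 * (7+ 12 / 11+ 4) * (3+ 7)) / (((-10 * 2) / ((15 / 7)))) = 570 / 11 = 51.82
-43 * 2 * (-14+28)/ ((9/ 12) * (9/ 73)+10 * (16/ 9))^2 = -3.77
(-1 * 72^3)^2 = 139314069504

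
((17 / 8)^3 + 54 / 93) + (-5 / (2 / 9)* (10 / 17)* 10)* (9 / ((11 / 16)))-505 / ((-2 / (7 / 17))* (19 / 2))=-96516972273 / 56393216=-1711.50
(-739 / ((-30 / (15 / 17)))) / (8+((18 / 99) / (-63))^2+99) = 354904011 / 1747145998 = 0.20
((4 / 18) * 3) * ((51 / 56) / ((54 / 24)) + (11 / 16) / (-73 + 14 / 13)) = 11287 / 42840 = 0.26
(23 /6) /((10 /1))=23 /60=0.38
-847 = -847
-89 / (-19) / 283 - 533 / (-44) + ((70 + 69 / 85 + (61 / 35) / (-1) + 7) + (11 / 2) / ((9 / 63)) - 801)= -94921243867 / 140769860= -674.30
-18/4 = -9/2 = -4.50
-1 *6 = -6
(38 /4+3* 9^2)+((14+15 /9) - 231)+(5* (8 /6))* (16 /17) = 43.44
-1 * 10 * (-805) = 8050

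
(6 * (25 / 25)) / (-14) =-3 / 7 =-0.43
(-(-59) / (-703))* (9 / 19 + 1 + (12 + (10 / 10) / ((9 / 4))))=-140420 / 120213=-1.17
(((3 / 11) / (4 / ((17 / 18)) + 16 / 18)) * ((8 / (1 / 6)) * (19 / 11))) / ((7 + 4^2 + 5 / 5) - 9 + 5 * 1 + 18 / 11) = 1539 / 7546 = 0.20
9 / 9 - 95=-94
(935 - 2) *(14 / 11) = 13062 / 11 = 1187.45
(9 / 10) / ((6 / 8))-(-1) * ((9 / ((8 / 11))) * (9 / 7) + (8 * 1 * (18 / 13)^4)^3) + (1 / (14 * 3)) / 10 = 99572990099481087691 / 3914078300576808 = 25439.70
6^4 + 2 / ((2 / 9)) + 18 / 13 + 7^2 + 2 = 17646 / 13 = 1357.38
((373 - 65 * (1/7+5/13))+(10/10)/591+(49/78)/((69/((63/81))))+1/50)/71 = 4.77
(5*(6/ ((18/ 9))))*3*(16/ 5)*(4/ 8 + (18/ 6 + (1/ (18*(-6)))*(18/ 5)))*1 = 2496/ 5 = 499.20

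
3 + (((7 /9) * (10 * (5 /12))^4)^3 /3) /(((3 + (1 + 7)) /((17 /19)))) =347557668595904192039 /994970200485888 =349314.65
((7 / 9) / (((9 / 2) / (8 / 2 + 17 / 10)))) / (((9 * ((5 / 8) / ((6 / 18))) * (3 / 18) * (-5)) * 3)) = -2128 / 91125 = -0.02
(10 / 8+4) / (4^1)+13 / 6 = 167 / 48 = 3.48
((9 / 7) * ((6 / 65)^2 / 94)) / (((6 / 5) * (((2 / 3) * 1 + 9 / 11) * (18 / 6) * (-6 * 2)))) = -0.00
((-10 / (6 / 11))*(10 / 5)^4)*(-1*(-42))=-12320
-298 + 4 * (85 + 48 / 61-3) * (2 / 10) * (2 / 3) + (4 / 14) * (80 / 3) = -315418 / 1281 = -246.23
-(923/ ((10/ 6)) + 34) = -2939/ 5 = -587.80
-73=-73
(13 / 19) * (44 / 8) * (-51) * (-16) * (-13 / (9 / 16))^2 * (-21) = -5889787904 / 171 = -34443204.12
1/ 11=0.09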